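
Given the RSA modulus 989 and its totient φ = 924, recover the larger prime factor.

φ(n) = (p−1)(q−1) = n − (p+q) + 1, so p + q = 989 − 924 + 1 = 66.
p and q are the roots of t² − 66t + 989 = 0.
Discriminant: 66² − 4·989 = 4356 − 3956 = 400; √400 = 20.
q = (66 − 20)/2 = 23, p = (66 + 20)/2 = 43.
Check: 23 · 43 = 989.

43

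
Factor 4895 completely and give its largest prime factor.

4895 = 5 · 979
979 = 11 · 89
89 is prime.
So 4895 = 5 · 11 · 89; the largest prime factor is 89.

89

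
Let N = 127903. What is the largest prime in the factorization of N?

83

127903 = 23 · 5561
5561 = 67 · 83
83 is prime.
So 127903 = 23 · 67 · 83; the largest prime factor is 83.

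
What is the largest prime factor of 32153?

79

32153 = 11 · 2923
2923 = 37 · 79
79 is prime.
So 32153 = 11 · 37 · 79; the largest prime factor is 79.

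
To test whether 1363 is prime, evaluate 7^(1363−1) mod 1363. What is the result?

545

7^1 ≡ 7 (mod 1363)
7^2 ≡ 7^2 = 49 ≡ 49 (mod 1363)
7^4 ≡ 49^2 = 2401 ≡ 1038 (mod 1363)
7^8 ≡ 1038^2 = 1077444 ≡ 674 (mod 1363)
7^16 ≡ 674^2 = 454276 ≡ 397 (mod 1363)
7^32 ≡ 397^2 = 157609 ≡ 864 (mod 1363)
7^64 ≡ 864^2 = 746496 ≡ 935 (mod 1363)
7^128 ≡ 935^2 = 874225 ≡ 542 (mod 1363)
7^256 ≡ 542^2 = 293764 ≡ 719 (mod 1363)
7^512 ≡ 719^2 = 516961 ≡ 384 (mod 1363)
7^1024 ≡ 384^2 = 147456 ≡ 252 (mod 1363)
1362 = 1024 + 256 + 64 + 16 + 2 in binary powers of 2.
So 7^1362 ≡ 252 · 719 · 935 · 397 · 49 ≡ 545 (mod 1363).
Since 545 ≠ 1, base 7 is a Fermat witness: 1363 is composite.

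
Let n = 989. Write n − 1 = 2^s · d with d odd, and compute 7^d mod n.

523

989 − 1 = 988 = 2^2 · 247, so d = 247.
7^1 ≡ 7 (mod 989)
7^2 ≡ 7^2 = 49 ≡ 49 (mod 989)
7^4 ≡ 49^2 = 2401 ≡ 423 (mod 989)
7^8 ≡ 423^2 = 178929 ≡ 909 (mod 989)
7^16 ≡ 909^2 = 826281 ≡ 466 (mod 989)
7^32 ≡ 466^2 = 217156 ≡ 565 (mod 989)
7^64 ≡ 565^2 = 319225 ≡ 767 (mod 989)
7^128 ≡ 767^2 = 588289 ≡ 823 (mod 989)
247 = 128 + 64 + 32 + 16 + 4 + 2 + 1 in binary powers of 2.
So 7^247 ≡ 823 · 767 · 565 · 466 · 423 · 49 · 7 ≡ 523 (mod 989).
Squaring chain: 523 → 565; never reaches −1, so base 7 is a Miller–Rabin witness that 989 is composite.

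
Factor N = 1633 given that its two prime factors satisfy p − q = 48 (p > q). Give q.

Since p = q + 48, we have 1633 = q(q + 48), so q² + 48q − 1633 = 0.
Discriminant: 48² + 4·1633 = 2304 + 6532 = 8836; √8836 = 94.
q = (−48 + 94)/2 = 23, and p = q + 48 = 71.
Check: 23 · 71 = 1633.

23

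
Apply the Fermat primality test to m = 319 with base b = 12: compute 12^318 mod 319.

12^1 ≡ 12 (mod 319)
12^2 ≡ 12^2 = 144 ≡ 144 (mod 319)
12^4 ≡ 144^2 = 20736 ≡ 1 (mod 319)
12^8 ≡ 1^2 = 1 ≡ 1 (mod 319)
12^16 ≡ 1^2 = 1 ≡ 1 (mod 319)
12^32 ≡ 1^2 = 1 ≡ 1 (mod 319)
12^64 ≡ 1^2 = 1 ≡ 1 (mod 319)
12^128 ≡ 1^2 = 1 ≡ 1 (mod 319)
12^256 ≡ 1^2 = 1 ≡ 1 (mod 319)
318 = 256 + 32 + 16 + 8 + 4 + 2 in binary powers of 2.
So 12^318 ≡ 1 · 1 · 1 · 1 · 1 · 144 ≡ 144 (mod 319).
Since 144 ≠ 1, base 12 is a Fermat witness: 319 is composite.

144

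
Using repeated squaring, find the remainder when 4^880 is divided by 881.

1

4^1 ≡ 4 (mod 881)
4^2 ≡ 4^2 = 16 ≡ 16 (mod 881)
4^4 ≡ 16^2 = 256 ≡ 256 (mod 881)
4^8 ≡ 256^2 = 65536 ≡ 342 (mod 881)
4^16 ≡ 342^2 = 116964 ≡ 672 (mod 881)
4^32 ≡ 672^2 = 451584 ≡ 512 (mod 881)
4^64 ≡ 512^2 = 262144 ≡ 487 (mod 881)
4^128 ≡ 487^2 = 237169 ≡ 180 (mod 881)
4^256 ≡ 180^2 = 32400 ≡ 684 (mod 881)
4^512 ≡ 684^2 = 467856 ≡ 45 (mod 881)
880 = 512 + 256 + 64 + 32 + 16 in binary powers of 2.
So 4^880 ≡ 45 · 684 · 487 · 512 · 672 ≡ 1 (mod 881).
Since the result is 1, base 4 gives no evidence that 881 is composite.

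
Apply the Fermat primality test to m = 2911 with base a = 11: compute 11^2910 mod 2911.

2533

11^1 ≡ 11 (mod 2911)
11^2 ≡ 11^2 = 121 ≡ 121 (mod 2911)
11^4 ≡ 121^2 = 14641 ≡ 86 (mod 2911)
11^8 ≡ 86^2 = 7396 ≡ 1574 (mod 2911)
11^16 ≡ 1574^2 = 2477476 ≡ 215 (mod 2911)
11^32 ≡ 215^2 = 46225 ≡ 2560 (mod 2911)
11^64 ≡ 2560^2 = 6553600 ≡ 939 (mod 2911)
11^128 ≡ 939^2 = 881721 ≡ 2599 (mod 2911)
11^256 ≡ 2599^2 = 6754801 ≡ 1281 (mod 2911)
11^512 ≡ 1281^2 = 1640961 ≡ 2068 (mod 2911)
11^1024 ≡ 2068^2 = 4276624 ≡ 365 (mod 2911)
11^2048 ≡ 365^2 = 133225 ≡ 2230 (mod 2911)
2910 = 2048 + 512 + 256 + 64 + 16 + 8 + 4 + 2 in binary powers of 2.
So 11^2910 ≡ 2230 · 2068 · 1281 · 939 · 215 · 1574 · 86 · 121 ≡ 2533 (mod 2911).
Since 2533 ≠ 1, base 11 is a Fermat witness: 2911 is composite.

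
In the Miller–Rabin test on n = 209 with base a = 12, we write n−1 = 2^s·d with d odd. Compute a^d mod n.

209 − 1 = 208 = 2^4 · 13, so d = 13.
12^1 ≡ 12 (mod 209)
12^2 ≡ 12^2 = 144 ≡ 144 (mod 209)
12^4 ≡ 144^2 = 20736 ≡ 45 (mod 209)
12^8 ≡ 45^2 = 2025 ≡ 144 (mod 209)
13 = 8 + 4 + 1 in binary powers of 2.
So 12^13 ≡ 144 · 45 · 12 ≡ 12 (mod 209).
Squaring chain: 12 → 144 → 45 → 144; never reaches −1, so base 12 is a Miller–Rabin witness that 209 is composite.

12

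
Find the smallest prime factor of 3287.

3287 is odd.
Digit sum 20, not divisible by 3.
Ends in 7: not divisible by 5.
7: 3287 = 7·469 + 4
11: 3287 = 11·298 + 9
13: 3287 = 13·252 + 11
17: 3287 = 17·193 + 6
19: 3287 = 19·173

19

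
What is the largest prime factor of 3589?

3589 = 37 · 97
97 is prime.
So 3589 = 37 · 97; the largest prime factor is 97.

97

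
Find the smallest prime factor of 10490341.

10490341 is odd.
Digit sum 22, not divisible by 3.
Ends in 1: not divisible by 5.
7: 10490341 = 7·1498620 + 1
11: 10490341 = 11·953667 + 4
13: 10490341 = 13·806949 + 4
17: 10490341 = 17·617078 + 15
19: 10490341 = 19·552123 + 4
23: 10490341 = 23·456101 + 18
29: 10490341 = 29·361735 + 26
31: 10490341 = 31·338398 + 3
37: 10490341 = 37·283522 + 27
41: 10490341 = 41·255861 + 40
43: 10490341 = 43·243961 + 18
47: 10490341 = 47·223198 + 35
53: 10490341 = 53·197930 + 51
59: 10490341 = 59·177802 + 23
61: 10490341 = 61·171972 + 49
67: 10490341 = 67·156572 + 17
71: 10490341 = 71·147751 + 20
73: 10490341 = 73·143703 + 22
79: 10490341 = 79·132789 + 10
83: 10490341 = 83·126389 + 54
89: 10490341 = 89·117869

89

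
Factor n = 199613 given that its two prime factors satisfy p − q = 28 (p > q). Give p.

Since p = q + 28, we have 199613 = q(q + 28), so q² + 28q − 199613 = 0.
Discriminant: 28² + 4·199613 = 784 + 798452 = 799236; √799236 = 894.
q = (−28 + 894)/2 = 433, and p = q + 28 = 461.
Check: 433 · 461 = 199613.

461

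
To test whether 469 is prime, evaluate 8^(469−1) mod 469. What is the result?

442

8^1 ≡ 8 (mod 469)
8^2 ≡ 8^2 = 64 ≡ 64 (mod 469)
8^4 ≡ 64^2 = 4096 ≡ 344 (mod 469)
8^8 ≡ 344^2 = 118336 ≡ 148 (mod 469)
8^16 ≡ 148^2 = 21904 ≡ 330 (mod 469)
8^32 ≡ 330^2 = 108900 ≡ 92 (mod 469)
8^64 ≡ 92^2 = 8464 ≡ 22 (mod 469)
8^128 ≡ 22^2 = 484 ≡ 15 (mod 469)
8^256 ≡ 15^2 = 225 ≡ 225 (mod 469)
468 = 256 + 128 + 64 + 16 + 4 in binary powers of 2.
So 8^468 ≡ 225 · 15 · 22 · 330 · 344 ≡ 442 (mod 469).
Since 442 ≠ 1, base 8 is a Fermat witness: 469 is composite.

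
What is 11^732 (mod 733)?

11^1 ≡ 11 (mod 733)
11^2 ≡ 11^2 = 121 ≡ 121 (mod 733)
11^4 ≡ 121^2 = 14641 ≡ 714 (mod 733)
11^8 ≡ 714^2 = 509796 ≡ 361 (mod 733)
11^16 ≡ 361^2 = 130321 ≡ 580 (mod 733)
11^32 ≡ 580^2 = 336400 ≡ 686 (mod 733)
11^64 ≡ 686^2 = 470596 ≡ 10 (mod 733)
11^128 ≡ 10^2 = 100 ≡ 100 (mod 733)
11^256 ≡ 100^2 = 10000 ≡ 471 (mod 733)
11^512 ≡ 471^2 = 221841 ≡ 475 (mod 733)
732 = 512 + 128 + 64 + 16 + 8 + 4 in binary powers of 2.
So 11^732 ≡ 475 · 100 · 10 · 580 · 361 · 714 ≡ 1 (mod 733).
Since the result is 1, base 11 gives no evidence that 733 is composite.

1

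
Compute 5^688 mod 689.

5^1 ≡ 5 (mod 689)
5^2 ≡ 5^2 = 25 ≡ 25 (mod 689)
5^4 ≡ 25^2 = 625 ≡ 625 (mod 689)
5^8 ≡ 625^2 = 390625 ≡ 651 (mod 689)
5^16 ≡ 651^2 = 423801 ≡ 66 (mod 689)
5^32 ≡ 66^2 = 4356 ≡ 222 (mod 689)
5^64 ≡ 222^2 = 49284 ≡ 365 (mod 689)
5^128 ≡ 365^2 = 133225 ≡ 248 (mod 689)
5^256 ≡ 248^2 = 61504 ≡ 183 (mod 689)
5^512 ≡ 183^2 = 33489 ≡ 417 (mod 689)
688 = 512 + 128 + 32 + 16 in binary powers of 2.
So 5^688 ≡ 417 · 248 · 222 · 66 ≡ 365 (mod 689).
Since 365 ≠ 1, base 5 is a Fermat witness: 689 is composite.

365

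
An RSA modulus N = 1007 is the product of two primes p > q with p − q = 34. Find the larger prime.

53

Since p = q + 34, we have 1007 = q(q + 34), so q² + 34q − 1007 = 0.
Discriminant: 34² + 4·1007 = 1156 + 4028 = 5184; √5184 = 72.
q = (−34 + 72)/2 = 19, and p = q + 34 = 53.
Check: 19 · 53 = 1007.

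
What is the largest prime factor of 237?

237 = 3 · 79
79 is prime.
So 237 = 3 · 79; the largest prime factor is 79.

79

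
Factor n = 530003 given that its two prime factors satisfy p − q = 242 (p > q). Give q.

617

Since p = q + 242, we have 530003 = q(q + 242), so q² + 242q − 530003 = 0.
Discriminant: 242² + 4·530003 = 58564 + 2120012 = 2178576; √2178576 = 1476.
q = (−242 + 1476)/2 = 617, and p = q + 242 = 859.
Check: 617 · 859 = 530003.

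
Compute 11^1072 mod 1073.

248

11^1 ≡ 11 (mod 1073)
11^2 ≡ 11^2 = 121 ≡ 121 (mod 1073)
11^4 ≡ 121^2 = 14641 ≡ 692 (mod 1073)
11^8 ≡ 692^2 = 478864 ≡ 306 (mod 1073)
11^16 ≡ 306^2 = 93636 ≡ 285 (mod 1073)
11^32 ≡ 285^2 = 81225 ≡ 750 (mod 1073)
11^64 ≡ 750^2 = 562500 ≡ 248 (mod 1073)
11^128 ≡ 248^2 = 61504 ≡ 343 (mod 1073)
11^256 ≡ 343^2 = 117649 ≡ 692 (mod 1073)
11^512 ≡ 692^2 = 478864 ≡ 306 (mod 1073)
11^1024 ≡ 306^2 = 93636 ≡ 285 (mod 1073)
1072 = 1024 + 32 + 16 in binary powers of 2.
So 11^1072 ≡ 285 · 750 · 285 ≡ 248 (mod 1073).
Since 248 ≠ 1, base 11 is a Fermat witness: 1073 is composite.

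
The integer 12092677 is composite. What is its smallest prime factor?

12092677 is odd.
Digit sum 34, not divisible by 3.
Ends in 7: not divisible by 5.
7: 12092677 = 7·1727525 + 2
11: 12092677 = 11·1099334 + 3
13: 12092677 = 13·930205 + 12
17: 12092677 = 17·711333 + 16
19: 12092677 = 19·636456 + 13
23: 12092677 = 23·525768 + 13
29: 12092677 = 29·416988 + 25
31: 12092677 = 31·390086 + 11
37: 12092677 = 37·326829 + 4
41: 12092677 = 41·294943 + 14
43: 12092677 = 43·281225 + 2
47: 12092677 = 47·257291

47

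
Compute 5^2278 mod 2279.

5^1 ≡ 5 (mod 2279)
5^2 ≡ 5^2 = 25 ≡ 25 (mod 2279)
5^4 ≡ 25^2 = 625 ≡ 625 (mod 2279)
5^8 ≡ 625^2 = 390625 ≡ 916 (mod 2279)
5^16 ≡ 916^2 = 839056 ≡ 384 (mod 2279)
5^32 ≡ 384^2 = 147456 ≡ 1600 (mod 2279)
5^64 ≡ 1600^2 = 2560000 ≡ 683 (mod 2279)
5^128 ≡ 683^2 = 466489 ≡ 1573 (mod 2279)
5^256 ≡ 1573^2 = 2474329 ≡ 1614 (mod 2279)
5^512 ≡ 1614^2 = 2604996 ≡ 99 (mod 2279)
5^1024 ≡ 99^2 = 9801 ≡ 685 (mod 2279)
5^2048 ≡ 685^2 = 469225 ≡ 2030 (mod 2279)
2278 = 2048 + 128 + 64 + 32 + 4 + 2 in binary powers of 2.
So 5^2278 ≡ 2030 · 1573 · 683 · 1600 · 625 · 25 ≡ 411 (mod 2279).
Since 411 ≠ 1, base 5 is a Fermat witness: 2279 is composite.

411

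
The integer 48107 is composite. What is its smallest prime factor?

48107 is odd.
Digit sum 20, not divisible by 3.
Ends in 7: not divisible by 5.
7: 48107 = 7·6872 + 3
11: 48107 = 11·4373 + 4
13: 48107 = 13·3700 + 7
17: 48107 = 17·2829 + 14
19: 48107 = 19·2531 + 18
23: 48107 = 23·2091 + 14
29: 48107 = 29·1658 + 25
31: 48107 = 31·1551 + 26
37: 48107 = 37·1300 + 7
41: 48107 = 41·1173 + 14
43: 48107 = 43·1118 + 33
47: 48107 = 47·1023 + 26
53: 48107 = 53·907 + 36
59: 48107 = 59·815 + 22
61: 48107 = 61·788 + 39
67: 48107 = 67·718 + 1
71: 48107 = 71·677 + 40
73: 48107 = 73·659

73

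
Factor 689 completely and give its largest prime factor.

53

689 = 13 · 53
53 is prime.
So 689 = 13 · 53; the largest prime factor is 53.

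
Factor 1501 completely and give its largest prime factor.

79

1501 = 19 · 79
79 is prime.
So 1501 = 19 · 79; the largest prime factor is 79.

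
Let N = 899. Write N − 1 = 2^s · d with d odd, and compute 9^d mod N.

899 − 1 = 898 = 2^1 · 449, so d = 449.
9^1 ≡ 9 (mod 899)
9^2 ≡ 9^2 = 81 ≡ 81 (mod 899)
9^4 ≡ 81^2 = 6561 ≡ 268 (mod 899)
9^8 ≡ 268^2 = 71824 ≡ 803 (mod 899)
9^16 ≡ 803^2 = 644809 ≡ 226 (mod 899)
9^32 ≡ 226^2 = 51076 ≡ 732 (mod 899)
9^64 ≡ 732^2 = 535824 ≡ 20 (mod 899)
9^128 ≡ 20^2 = 400 ≡ 400 (mod 899)
9^256 ≡ 400^2 = 160000 ≡ 877 (mod 899)
449 = 256 + 128 + 64 + 1 in binary powers of 2.
So 9^449 ≡ 877 · 400 · 20 · 9 ≡ 38 (mod 899).
Squaring chain: 38; never reaches −1, so base 9 is a Miller–Rabin witness that 899 is composite.

38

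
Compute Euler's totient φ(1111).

Factor: 1111 = 11 · 101.
φ(1111) = (11−1) · (101−1) = 10 · 100 = 1000.

1000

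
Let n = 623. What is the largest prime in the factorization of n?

89

623 = 7 · 89
89 is prime.
So 623 = 7 · 89; the largest prime factor is 89.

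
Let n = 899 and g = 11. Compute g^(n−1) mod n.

382

11^1 ≡ 11 (mod 899)
11^2 ≡ 11^2 = 121 ≡ 121 (mod 899)
11^4 ≡ 121^2 = 14641 ≡ 257 (mod 899)
11^8 ≡ 257^2 = 66049 ≡ 422 (mod 899)
11^16 ≡ 422^2 = 178084 ≡ 82 (mod 899)
11^32 ≡ 82^2 = 6724 ≡ 431 (mod 899)
11^64 ≡ 431^2 = 185761 ≡ 567 (mod 899)
11^128 ≡ 567^2 = 321489 ≡ 546 (mod 899)
11^256 ≡ 546^2 = 298116 ≡ 547 (mod 899)
11^512 ≡ 547^2 = 299209 ≡ 741 (mod 899)
898 = 512 + 256 + 128 + 2 in binary powers of 2.
So 11^898 ≡ 741 · 547 · 546 · 121 ≡ 382 (mod 899).
Since 382 ≠ 1, base 11 is a Fermat witness: 899 is composite.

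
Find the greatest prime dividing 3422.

59

3422 = 2 · 1711
1711 = 29 · 59
59 is prime.
So 3422 = 2 · 29 · 59; the largest prime factor is 59.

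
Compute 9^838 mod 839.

9^1 ≡ 9 (mod 839)
9^2 ≡ 9^2 = 81 ≡ 81 (mod 839)
9^4 ≡ 81^2 = 6561 ≡ 688 (mod 839)
9^8 ≡ 688^2 = 473344 ≡ 148 (mod 839)
9^16 ≡ 148^2 = 21904 ≡ 90 (mod 839)
9^32 ≡ 90^2 = 8100 ≡ 549 (mod 839)
9^64 ≡ 549^2 = 301401 ≡ 200 (mod 839)
9^128 ≡ 200^2 = 40000 ≡ 567 (mod 839)
9^256 ≡ 567^2 = 321489 ≡ 152 (mod 839)
9^512 ≡ 152^2 = 23104 ≡ 451 (mod 839)
838 = 512 + 256 + 64 + 4 + 2 in binary powers of 2.
So 9^838 ≡ 451 · 152 · 200 · 688 · 81 ≡ 1 (mod 839).
Since the result is 1, base 9 gives no evidence that 839 is composite.

1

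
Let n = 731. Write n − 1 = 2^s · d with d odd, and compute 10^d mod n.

232

731 − 1 = 730 = 2^1 · 365, so d = 365.
10^1 ≡ 10 (mod 731)
10^2 ≡ 10^2 = 100 ≡ 100 (mod 731)
10^4 ≡ 100^2 = 10000 ≡ 497 (mod 731)
10^8 ≡ 497^2 = 247009 ≡ 662 (mod 731)
10^16 ≡ 662^2 = 438244 ≡ 375 (mod 731)
10^32 ≡ 375^2 = 140625 ≡ 273 (mod 731)
10^64 ≡ 273^2 = 74529 ≡ 698 (mod 731)
10^128 ≡ 698^2 = 487204 ≡ 358 (mod 731)
10^256 ≡ 358^2 = 128164 ≡ 239 (mod 731)
365 = 256 + 64 + 32 + 8 + 4 + 1 in binary powers of 2.
So 10^365 ≡ 239 · 698 · 273 · 662 · 497 · 10 ≡ 232 (mod 731).
Squaring chain: 232; never reaches −1, so base 10 is a Miller–Rabin witness that 731 is composite.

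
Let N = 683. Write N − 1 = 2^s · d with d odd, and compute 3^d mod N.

1

683 − 1 = 682 = 2^1 · 341, so d = 341.
3^1 ≡ 3 (mod 683)
3^2 ≡ 3^2 = 9 ≡ 9 (mod 683)
3^4 ≡ 9^2 = 81 ≡ 81 (mod 683)
3^8 ≡ 81^2 = 6561 ≡ 414 (mod 683)
3^16 ≡ 414^2 = 171396 ≡ 646 (mod 683)
3^32 ≡ 646^2 = 417316 ≡ 3 (mod 683)
3^64 ≡ 3^2 = 9 ≡ 9 (mod 683)
3^128 ≡ 9^2 = 81 ≡ 81 (mod 683)
3^256 ≡ 81^2 = 6561 ≡ 414 (mod 683)
341 = 256 + 64 + 16 + 4 + 1 in binary powers of 2.
So 3^341 ≡ 414 · 9 · 646 · 81 · 3 ≡ 1 (mod 683).
Since 3^d ≡ 1 (mod 683), base 3 does not prove 683 composite.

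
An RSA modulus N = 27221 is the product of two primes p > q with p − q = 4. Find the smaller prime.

163

Since p = q + 4, we have 27221 = q(q + 4), so q² + 4q − 27221 = 0.
Discriminant: 4² + 4·27221 = 16 + 108884 = 108900; √108900 = 330.
q = (−4 + 330)/2 = 163, and p = q + 4 = 167.
Check: 163 · 167 = 27221.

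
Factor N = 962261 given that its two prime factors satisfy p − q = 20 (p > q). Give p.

Since p = q + 20, we have 962261 = q(q + 20), so q² + 20q − 962261 = 0.
Discriminant: 20² + 4·962261 = 400 + 3849044 = 3849444; √3849444 = 1962.
q = (−20 + 1962)/2 = 971, and p = q + 20 = 991.
Check: 971 · 991 = 962261.

991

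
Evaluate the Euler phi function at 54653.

50400

Factor: 54653 = 31 · 41 · 43.
φ(54653) = (31−1) · (41−1) · (43−1) = 30 · 40 · 42 = 50400.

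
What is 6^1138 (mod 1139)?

920

6^1 ≡ 6 (mod 1139)
6^2 ≡ 6^2 = 36 ≡ 36 (mod 1139)
6^4 ≡ 36^2 = 1296 ≡ 157 (mod 1139)
6^8 ≡ 157^2 = 24649 ≡ 730 (mod 1139)
6^16 ≡ 730^2 = 532900 ≡ 987 (mod 1139)
6^32 ≡ 987^2 = 974169 ≡ 324 (mod 1139)
6^64 ≡ 324^2 = 104976 ≡ 188 (mod 1139)
6^128 ≡ 188^2 = 35344 ≡ 35 (mod 1139)
6^256 ≡ 35^2 = 1225 ≡ 86 (mod 1139)
6^512 ≡ 86^2 = 7396 ≡ 562 (mod 1139)
6^1024 ≡ 562^2 = 315844 ≡ 341 (mod 1139)
1138 = 1024 + 64 + 32 + 16 + 2 in binary powers of 2.
So 6^1138 ≡ 341 · 188 · 324 · 987 · 36 ≡ 920 (mod 1139).
Since 920 ≠ 1, base 6 is a Fermat witness: 1139 is composite.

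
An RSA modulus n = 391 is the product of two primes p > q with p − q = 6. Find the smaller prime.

Since p = q + 6, we have 391 = q(q + 6), so q² + 6q − 391 = 0.
Discriminant: 6² + 4·391 = 36 + 1564 = 1600; √1600 = 40.
q = (−6 + 40)/2 = 17, and p = q + 6 = 23.
Check: 17 · 23 = 391.

17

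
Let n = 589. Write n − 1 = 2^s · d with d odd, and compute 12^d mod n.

151

589 − 1 = 588 = 2^2 · 147, so d = 147.
12^1 ≡ 12 (mod 589)
12^2 ≡ 12^2 = 144 ≡ 144 (mod 589)
12^4 ≡ 144^2 = 20736 ≡ 121 (mod 589)
12^8 ≡ 121^2 = 14641 ≡ 505 (mod 589)
12^16 ≡ 505^2 = 255025 ≡ 577 (mod 589)
12^32 ≡ 577^2 = 332929 ≡ 144 (mod 589)
12^64 ≡ 144^2 = 20736 ≡ 121 (mod 589)
12^128 ≡ 121^2 = 14641 ≡ 505 (mod 589)
147 = 128 + 16 + 2 + 1 in binary powers of 2.
So 12^147 ≡ 505 · 577 · 144 · 12 ≡ 151 (mod 589).
Squaring chain: 151 → 419; never reaches −1, so base 12 is a Miller–Rabin witness that 589 is composite.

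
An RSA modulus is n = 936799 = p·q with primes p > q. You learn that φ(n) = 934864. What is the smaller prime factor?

953

φ(n) = (p−1)(q−1) = n − (p+q) + 1, so p + q = 936799 − 934864 + 1 = 1936.
p and q are the roots of t² − 1936t + 936799 = 0.
Discriminant: 1936² − 4·936799 = 3748096 − 3747196 = 900; √900 = 30.
q = (1936 − 30)/2 = 953, p = (1936 + 30)/2 = 983.
Check: 953 · 983 = 936799.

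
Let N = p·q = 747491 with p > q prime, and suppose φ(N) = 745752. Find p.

φ(n) = (p−1)(q−1) = n − (p+q) + 1, so p + q = 747491 − 745752 + 1 = 1740.
p and q are the roots of t² − 1740t + 747491 = 0.
Discriminant: 1740² − 4·747491 = 3027600 − 2989964 = 37636; √37636 = 194.
q = (1740 − 194)/2 = 773, p = (1740 + 194)/2 = 967.
Check: 773 · 967 = 747491.

967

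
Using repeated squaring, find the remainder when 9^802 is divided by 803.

356

9^1 ≡ 9 (mod 803)
9^2 ≡ 9^2 = 81 ≡ 81 (mod 803)
9^4 ≡ 81^2 = 6561 ≡ 137 (mod 803)
9^8 ≡ 137^2 = 18769 ≡ 300 (mod 803)
9^16 ≡ 300^2 = 90000 ≡ 64 (mod 803)
9^32 ≡ 64^2 = 4096 ≡ 81 (mod 803)
9^64 ≡ 81^2 = 6561 ≡ 137 (mod 803)
9^128 ≡ 137^2 = 18769 ≡ 300 (mod 803)
9^256 ≡ 300^2 = 90000 ≡ 64 (mod 803)
9^512 ≡ 64^2 = 4096 ≡ 81 (mod 803)
802 = 512 + 256 + 32 + 2 in binary powers of 2.
So 9^802 ≡ 81 · 64 · 81 · 81 ≡ 356 (mod 803).
Since 356 ≠ 1, base 9 is a Fermat witness: 803 is composite.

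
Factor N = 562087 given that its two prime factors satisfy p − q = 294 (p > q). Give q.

617

Since p = q + 294, we have 562087 = q(q + 294), so q² + 294q − 562087 = 0.
Discriminant: 294² + 4·562087 = 86436 + 2248348 = 2334784; √2334784 = 1528.
q = (−294 + 1528)/2 = 617, and p = q + 294 = 911.
Check: 617 · 911 = 562087.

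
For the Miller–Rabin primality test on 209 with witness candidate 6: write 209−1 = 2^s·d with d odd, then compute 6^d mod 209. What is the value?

209 − 1 = 208 = 2^4 · 13, so d = 13.
6^1 ≡ 6 (mod 209)
6^2 ≡ 6^2 = 36 ≡ 36 (mod 209)
6^4 ≡ 36^2 = 1296 ≡ 42 (mod 209)
6^8 ≡ 42^2 = 1764 ≡ 92 (mod 209)
13 = 8 + 4 + 1 in binary powers of 2.
So 6^13 ≡ 92 · 42 · 6 ≡ 194 (mod 209).
Squaring chain: 194 → 16 → 47 → 119; never reaches −1, so base 6 is a Miller–Rabin witness that 209 is composite.

194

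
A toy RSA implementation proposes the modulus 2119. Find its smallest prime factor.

2119 is odd.
Digit sum 13, not divisible by 3.
Ends in 9: not divisible by 5.
7: 2119 = 7·302 + 5
11: 2119 = 11·192 + 7
13: 2119 = 13·163

13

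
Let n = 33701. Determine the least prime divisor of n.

67

33701 is odd.
Digit sum 14, not divisible by 3.
Ends in 1: not divisible by 5.
7: 33701 = 7·4814 + 3
11: 33701 = 11·3063 + 8
13: 33701 = 13·2592 + 5
17: 33701 = 17·1982 + 7
19: 33701 = 19·1773 + 14
23: 33701 = 23·1465 + 6
29: 33701 = 29·1162 + 3
31: 33701 = 31·1087 + 4
37: 33701 = 37·910 + 31
41: 33701 = 41·821 + 40
43: 33701 = 43·783 + 32
47: 33701 = 47·717 + 2
53: 33701 = 53·635 + 46
59: 33701 = 59·571 + 12
61: 33701 = 61·552 + 29
67: 33701 = 67·503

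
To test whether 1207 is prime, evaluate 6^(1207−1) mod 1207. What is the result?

535

6^1 ≡ 6 (mod 1207)
6^2 ≡ 6^2 = 36 ≡ 36 (mod 1207)
6^4 ≡ 36^2 = 1296 ≡ 89 (mod 1207)
6^8 ≡ 89^2 = 7921 ≡ 679 (mod 1207)
6^16 ≡ 679^2 = 461041 ≡ 1174 (mod 1207)
6^32 ≡ 1174^2 = 1378276 ≡ 1089 (mod 1207)
6^64 ≡ 1089^2 = 1185921 ≡ 647 (mod 1207)
6^128 ≡ 647^2 = 418609 ≡ 987 (mod 1207)
6^256 ≡ 987^2 = 974169 ≡ 120 (mod 1207)
6^512 ≡ 120^2 = 14400 ≡ 1123 (mod 1207)
6^1024 ≡ 1123^2 = 1261129 ≡ 1021 (mod 1207)
1206 = 1024 + 128 + 32 + 16 + 4 + 2 in binary powers of 2.
So 6^1206 ≡ 1021 · 987 · 1089 · 1174 · 89 · 36 ≡ 535 (mod 1207).
Since 535 ≠ 1, base 6 is a Fermat witness: 1207 is composite.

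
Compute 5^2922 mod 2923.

936

5^1 ≡ 5 (mod 2923)
5^2 ≡ 5^2 = 25 ≡ 25 (mod 2923)
5^4 ≡ 25^2 = 625 ≡ 625 (mod 2923)
5^8 ≡ 625^2 = 390625 ≡ 1866 (mod 2923)
5^16 ≡ 1866^2 = 3481956 ≡ 663 (mod 2923)
5^32 ≡ 663^2 = 439569 ≡ 1119 (mod 2923)
5^64 ≡ 1119^2 = 1252161 ≡ 1117 (mod 2923)
5^128 ≡ 1117^2 = 1247689 ≡ 2491 (mod 2923)
5^256 ≡ 2491^2 = 6205081 ≡ 2475 (mod 2923)
5^512 ≡ 2475^2 = 6125625 ≡ 1940 (mod 2923)
5^1024 ≡ 1940^2 = 3763600 ≡ 1699 (mod 2923)
5^2048 ≡ 1699^2 = 2886601 ≡ 1600 (mod 2923)
2922 = 2048 + 512 + 256 + 64 + 32 + 8 + 2 in binary powers of 2.
So 5^2922 ≡ 1600 · 1940 · 2475 · 1117 · 1119 · 1866 · 25 ≡ 936 (mod 2923).
Since 936 ≠ 1, base 5 is a Fermat witness: 2923 is composite.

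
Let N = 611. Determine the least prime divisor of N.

13

611 is odd.
Digit sum 8, not divisible by 3.
Ends in 1: not divisible by 5.
7: 611 = 7·87 + 2
11: 611 = 11·55 + 6
13: 611 = 13·47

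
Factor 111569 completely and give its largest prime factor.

61

111569 = 31 · 3599
3599 = 59 · 61
61 is prime.
So 111569 = 31 · 59 · 61; the largest prime factor is 61.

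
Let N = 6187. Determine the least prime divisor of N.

23

6187 is odd.
Digit sum 22, not divisible by 3.
Ends in 7: not divisible by 5.
7: 6187 = 7·883 + 6
11: 6187 = 11·562 + 5
13: 6187 = 13·475 + 12
17: 6187 = 17·363 + 16
19: 6187 = 19·325 + 12
23: 6187 = 23·269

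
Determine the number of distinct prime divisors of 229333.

229333 = 13^2 · 1357
1357 = 23 · 59
229333 = 13^2 · 23 · 59, which has 3 distinct prime factors.

3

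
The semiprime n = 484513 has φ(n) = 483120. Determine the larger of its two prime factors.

φ(n) = (p−1)(q−1) = n − (p+q) + 1, so p + q = 484513 − 483120 + 1 = 1394.
p and q are the roots of t² − 1394t + 484513 = 0.
Discriminant: 1394² − 4·484513 = 1943236 − 1938052 = 5184; √5184 = 72.
q = (1394 − 72)/2 = 661, p = (1394 + 72)/2 = 733.
Check: 661 · 733 = 484513.

733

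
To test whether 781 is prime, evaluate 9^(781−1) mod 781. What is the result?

529

9^1 ≡ 9 (mod 781)
9^2 ≡ 9^2 = 81 ≡ 81 (mod 781)
9^4 ≡ 81^2 = 6561 ≡ 313 (mod 781)
9^8 ≡ 313^2 = 97969 ≡ 344 (mod 781)
9^16 ≡ 344^2 = 118336 ≡ 405 (mod 781)
9^32 ≡ 405^2 = 164025 ≡ 15 (mod 781)
9^64 ≡ 15^2 = 225 ≡ 225 (mod 781)
9^128 ≡ 225^2 = 50625 ≡ 641 (mod 781)
9^256 ≡ 641^2 = 410881 ≡ 75 (mod 781)
9^512 ≡ 75^2 = 5625 ≡ 158 (mod 781)
780 = 512 + 256 + 8 + 4 in binary powers of 2.
So 9^780 ≡ 158 · 75 · 344 · 313 ≡ 529 (mod 781).
Since 529 ≠ 1, base 9 is a Fermat witness: 781 is composite.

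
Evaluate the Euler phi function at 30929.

Factor: 30929 = 157 · 197.
φ(30929) = (157−1) · (197−1) = 156 · 196 = 30576.

30576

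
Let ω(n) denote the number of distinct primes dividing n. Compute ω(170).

3

170 = 2 · 85
85 = 5 · 17
170 = 2 · 5 · 17, which has 3 distinct prime factors.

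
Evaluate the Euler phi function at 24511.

Factor: 24511 = 127 · 193.
φ(24511) = (127−1) · (193−1) = 126 · 192 = 24192.

24192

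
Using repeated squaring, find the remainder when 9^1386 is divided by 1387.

1

9^1 ≡ 9 (mod 1387)
9^2 ≡ 9^2 = 81 ≡ 81 (mod 1387)
9^4 ≡ 81^2 = 6561 ≡ 1013 (mod 1387)
9^8 ≡ 1013^2 = 1026169 ≡ 1176 (mod 1387)
9^16 ≡ 1176^2 = 1382976 ≡ 137 (mod 1387)
9^32 ≡ 137^2 = 18769 ≡ 738 (mod 1387)
9^64 ≡ 738^2 = 544644 ≡ 940 (mod 1387)
9^128 ≡ 940^2 = 883600 ≡ 81 (mod 1387)
9^256 ≡ 81^2 = 6561 ≡ 1013 (mod 1387)
9^512 ≡ 1013^2 = 1026169 ≡ 1176 (mod 1387)
9^1024 ≡ 1176^2 = 1382976 ≡ 137 (mod 1387)
1386 = 1024 + 256 + 64 + 32 + 8 + 2 in binary powers of 2.
So 9^1386 ≡ 137 · 1013 · 940 · 738 · 1176 · 81 ≡ 1 (mod 1387).
Since the result is 1, base 9 gives no evidence that 1387 is composite.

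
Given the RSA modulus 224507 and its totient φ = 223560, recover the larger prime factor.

φ(n) = (p−1)(q−1) = n − (p+q) + 1, so p + q = 224507 − 223560 + 1 = 948.
p and q are the roots of t² − 948t + 224507 = 0.
Discriminant: 948² − 4·224507 = 898704 − 898028 = 676; √676 = 26.
q = (948 − 26)/2 = 461, p = (948 + 26)/2 = 487.
Check: 461 · 487 = 224507.

487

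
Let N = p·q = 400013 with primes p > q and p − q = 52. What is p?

659

Since p = q + 52, we have 400013 = q(q + 52), so q² + 52q − 400013 = 0.
Discriminant: 52² + 4·400013 = 2704 + 1600052 = 1602756; √1602756 = 1266.
q = (−52 + 1266)/2 = 607, and p = q + 52 = 659.
Check: 607 · 659 = 400013.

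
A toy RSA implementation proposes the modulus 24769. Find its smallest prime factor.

17

24769 is odd.
Digit sum 28, not divisible by 3.
Ends in 9: not divisible by 5.
7: 24769 = 7·3538 + 3
11: 24769 = 11·2251 + 8
13: 24769 = 13·1905 + 4
17: 24769 = 17·1457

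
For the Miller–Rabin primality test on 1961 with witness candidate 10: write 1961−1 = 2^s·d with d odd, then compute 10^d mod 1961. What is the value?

1210

1961 − 1 = 1960 = 2^3 · 245, so d = 245.
10^1 ≡ 10 (mod 1961)
10^2 ≡ 10^2 = 100 ≡ 100 (mod 1961)
10^4 ≡ 100^2 = 10000 ≡ 195 (mod 1961)
10^8 ≡ 195^2 = 38025 ≡ 766 (mod 1961)
10^16 ≡ 766^2 = 586756 ≡ 417 (mod 1961)
10^32 ≡ 417^2 = 173889 ≡ 1321 (mod 1961)
10^64 ≡ 1321^2 = 1745041 ≡ 1712 (mod 1961)
10^128 ≡ 1712^2 = 2930944 ≡ 1210 (mod 1961)
245 = 128 + 64 + 32 + 16 + 4 + 1 in binary powers of 2.
So 10^245 ≡ 1210 · 1712 · 1321 · 417 · 195 · 10 ≡ 1210 (mod 1961).
Squaring chain: 1210 → 1194 → 1950; never reaches −1, so base 10 is a Miller–Rabin witness that 1961 is composite.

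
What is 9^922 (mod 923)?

9^1 ≡ 9 (mod 923)
9^2 ≡ 9^2 = 81 ≡ 81 (mod 923)
9^4 ≡ 81^2 = 6561 ≡ 100 (mod 923)
9^8 ≡ 100^2 = 10000 ≡ 770 (mod 923)
9^16 ≡ 770^2 = 592900 ≡ 334 (mod 923)
9^32 ≡ 334^2 = 111556 ≡ 796 (mod 923)
9^64 ≡ 796^2 = 633616 ≡ 438 (mod 923)
9^128 ≡ 438^2 = 191844 ≡ 783 (mod 923)
9^256 ≡ 783^2 = 613089 ≡ 217 (mod 923)
9^512 ≡ 217^2 = 47089 ≡ 16 (mod 923)
922 = 512 + 256 + 128 + 16 + 8 + 2 in binary powers of 2.
So 9^922 ≡ 16 · 217 · 783 · 334 · 770 · 81 ≡ 178 (mod 923).
Since 178 ≠ 1, base 9 is a Fermat witness: 923 is composite.

178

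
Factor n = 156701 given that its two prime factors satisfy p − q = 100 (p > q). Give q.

349

Since p = q + 100, we have 156701 = q(q + 100), so q² + 100q − 156701 = 0.
Discriminant: 100² + 4·156701 = 10000 + 626804 = 636804; √636804 = 798.
q = (−100 + 798)/2 = 349, and p = q + 100 = 449.
Check: 349 · 449 = 156701.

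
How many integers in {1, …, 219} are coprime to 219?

Factor: 219 = 3 · 73.
φ(219) = (3−1) · (73−1) = 2 · 72 = 144.

144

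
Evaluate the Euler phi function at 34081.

33712

Factor: 34081 = 173 · 197.
φ(34081) = (173−1) · (197−1) = 172 · 196 = 33712.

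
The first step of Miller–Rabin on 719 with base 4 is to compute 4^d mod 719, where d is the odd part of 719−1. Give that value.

1

719 − 1 = 718 = 2^1 · 359, so d = 359.
4^1 ≡ 4 (mod 719)
4^2 ≡ 4^2 = 16 ≡ 16 (mod 719)
4^4 ≡ 16^2 = 256 ≡ 256 (mod 719)
4^8 ≡ 256^2 = 65536 ≡ 107 (mod 719)
4^16 ≡ 107^2 = 11449 ≡ 664 (mod 719)
4^32 ≡ 664^2 = 440896 ≡ 149 (mod 719)
4^64 ≡ 149^2 = 22201 ≡ 631 (mod 719)
4^128 ≡ 631^2 = 398161 ≡ 554 (mod 719)
4^256 ≡ 554^2 = 306916 ≡ 622 (mod 719)
359 = 256 + 64 + 32 + 4 + 2 + 1 in binary powers of 2.
So 4^359 ≡ 622 · 631 · 149 · 256 · 16 · 4 ≡ 1 (mod 719).
Since 4^d ≡ 1 (mod 719), base 4 does not prove 719 composite.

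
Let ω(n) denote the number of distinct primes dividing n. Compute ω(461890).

6

461890 = 2 · 230945
230945 = 5 · 46189
46189 = 11 · 4199
4199 = 13 · 323
323 = 17 · 19
461890 = 2 · 5 · 11 · 13 · 17 · 19, which has 6 distinct prime factors.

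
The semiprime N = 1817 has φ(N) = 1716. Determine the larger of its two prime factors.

79

φ(n) = (p−1)(q−1) = n − (p+q) + 1, so p + q = 1817 − 1716 + 1 = 102.
p and q are the roots of t² − 102t + 1817 = 0.
Discriminant: 102² − 4·1817 = 10404 − 7268 = 3136; √3136 = 56.
q = (102 − 56)/2 = 23, p = (102 + 56)/2 = 79.
Check: 23 · 79 = 1817.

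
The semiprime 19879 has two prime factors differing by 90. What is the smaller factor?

Since p = q + 90, we have 19879 = q(q + 90), so q² + 90q − 19879 = 0.
Discriminant: 90² + 4·19879 = 8100 + 79516 = 87616; √87616 = 296.
q = (−90 + 296)/2 = 103, and p = q + 90 = 193.
Check: 103 · 193 = 19879.

103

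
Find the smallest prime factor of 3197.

3197 is odd.
Digit sum 20, not divisible by 3.
Ends in 7: not divisible by 5.
7: 3197 = 7·456 + 5
11: 3197 = 11·290 + 7
13: 3197 = 13·245 + 12
17: 3197 = 17·188 + 1
19: 3197 = 19·168 + 5
23: 3197 = 23·139

23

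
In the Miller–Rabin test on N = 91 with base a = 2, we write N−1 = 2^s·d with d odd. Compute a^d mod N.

91 − 1 = 90 = 2^1 · 45, so d = 45.
2^1 ≡ 2 (mod 91)
2^2 ≡ 2^2 = 4 ≡ 4 (mod 91)
2^4 ≡ 4^2 = 16 ≡ 16 (mod 91)
2^8 ≡ 16^2 = 256 ≡ 74 (mod 91)
2^16 ≡ 74^2 = 5476 ≡ 16 (mod 91)
2^32 ≡ 16^2 = 256 ≡ 74 (mod 91)
45 = 32 + 8 + 4 + 1 in binary powers of 2.
So 2^45 ≡ 74 · 74 · 16 · 2 ≡ 57 (mod 91).
Squaring chain: 57; never reaches −1, so base 2 is a Miller–Rabin witness that 91 is composite.

57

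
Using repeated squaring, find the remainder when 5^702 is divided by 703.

5^1 ≡ 5 (mod 703)
5^2 ≡ 5^2 = 25 ≡ 25 (mod 703)
5^4 ≡ 25^2 = 625 ≡ 625 (mod 703)
5^8 ≡ 625^2 = 390625 ≡ 460 (mod 703)
5^16 ≡ 460^2 = 211600 ≡ 700 (mod 703)
5^32 ≡ 700^2 = 490000 ≡ 9 (mod 703)
5^64 ≡ 9^2 = 81 ≡ 81 (mod 703)
5^128 ≡ 81^2 = 6561 ≡ 234 (mod 703)
5^256 ≡ 234^2 = 54756 ≡ 625 (mod 703)
5^512 ≡ 625^2 = 390625 ≡ 460 (mod 703)
702 = 512 + 128 + 32 + 16 + 8 + 4 + 2 in binary powers of 2.
So 5^702 ≡ 460 · 234 · 9 · 700 · 460 · 625 · 25 ≡ 628 (mod 703).
Since 628 ≠ 1, base 5 is a Fermat witness: 703 is composite.

628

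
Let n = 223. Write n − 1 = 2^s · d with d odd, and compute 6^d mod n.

223 − 1 = 222 = 2^1 · 111, so d = 111.
6^1 ≡ 6 (mod 223)
6^2 ≡ 6^2 = 36 ≡ 36 (mod 223)
6^4 ≡ 36^2 = 1296 ≡ 181 (mod 223)
6^8 ≡ 181^2 = 32761 ≡ 203 (mod 223)
6^16 ≡ 203^2 = 41209 ≡ 177 (mod 223)
6^32 ≡ 177^2 = 31329 ≡ 109 (mod 223)
6^64 ≡ 109^2 = 11881 ≡ 62 (mod 223)
111 = 64 + 32 + 8 + 4 + 2 + 1 in binary powers of 2.
So 6^111 ≡ 62 · 109 · 203 · 181 · 36 · 6 ≡ 222 (mod 223).
Since 6^d ≡ 222 (mod 223), base 6 does not prove 223 composite.

222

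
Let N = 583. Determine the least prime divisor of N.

11

583 is odd.
Digit sum 16, not divisible by 3.
Ends in 3: not divisible by 5.
7: 583 = 7·83 + 2
11: 583 = 11·53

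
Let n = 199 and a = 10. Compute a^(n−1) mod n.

1

10^1 ≡ 10 (mod 199)
10^2 ≡ 10^2 = 100 ≡ 100 (mod 199)
10^4 ≡ 100^2 = 10000 ≡ 50 (mod 199)
10^8 ≡ 50^2 = 2500 ≡ 112 (mod 199)
10^16 ≡ 112^2 = 12544 ≡ 7 (mod 199)
10^32 ≡ 7^2 = 49 ≡ 49 (mod 199)
10^64 ≡ 49^2 = 2401 ≡ 13 (mod 199)
10^128 ≡ 13^2 = 169 ≡ 169 (mod 199)
198 = 128 + 64 + 4 + 2 in binary powers of 2.
So 10^198 ≡ 169 · 13 · 50 · 100 ≡ 1 (mod 199).
Since the result is 1, base 10 gives no evidence that 199 is composite.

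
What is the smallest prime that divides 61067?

79

61067 is odd.
Digit sum 20, not divisible by 3.
Ends in 7: not divisible by 5.
7: 61067 = 7·8723 + 6
11: 61067 = 11·5551 + 6
13: 61067 = 13·4697 + 6
17: 61067 = 17·3592 + 3
19: 61067 = 19·3214 + 1
23: 61067 = 23·2655 + 2
29: 61067 = 29·2105 + 22
31: 61067 = 31·1969 + 28
37: 61067 = 37·1650 + 17
41: 61067 = 41·1489 + 18
43: 61067 = 43·1420 + 7
47: 61067 = 47·1299 + 14
53: 61067 = 53·1152 + 11
59: 61067 = 59·1035 + 2
61: 61067 = 61·1001 + 6
67: 61067 = 67·911 + 30
71: 61067 = 71·860 + 7
73: 61067 = 73·836 + 39
79: 61067 = 79·773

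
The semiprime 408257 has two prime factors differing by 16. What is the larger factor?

Since p = q + 16, we have 408257 = q(q + 16), so q² + 16q − 408257 = 0.
Discriminant: 16² + 4·408257 = 256 + 1633028 = 1633284; √1633284 = 1278.
q = (−16 + 1278)/2 = 631, and p = q + 16 = 647.
Check: 631 · 647 = 408257.

647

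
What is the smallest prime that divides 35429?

71

35429 is odd.
Digit sum 23, not divisible by 3.
Ends in 9: not divisible by 5.
7: 35429 = 7·5061 + 2
11: 35429 = 11·3220 + 9
13: 35429 = 13·2725 + 4
17: 35429 = 17·2084 + 1
19: 35429 = 19·1864 + 13
23: 35429 = 23·1540 + 9
29: 35429 = 29·1221 + 20
31: 35429 = 31·1142 + 27
37: 35429 = 37·957 + 20
41: 35429 = 41·864 + 5
43: 35429 = 43·823 + 40
47: 35429 = 47·753 + 38
53: 35429 = 53·668 + 25
59: 35429 = 59·600 + 29
61: 35429 = 61·580 + 49
67: 35429 = 67·528 + 53
71: 35429 = 71·499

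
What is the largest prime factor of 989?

989 = 23 · 43
43 is prime.
So 989 = 23 · 43; the largest prime factor is 43.

43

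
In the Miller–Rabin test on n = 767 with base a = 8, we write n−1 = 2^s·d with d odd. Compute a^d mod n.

642

767 − 1 = 766 = 2^1 · 383, so d = 383.
8^1 ≡ 8 (mod 767)
8^2 ≡ 8^2 = 64 ≡ 64 (mod 767)
8^4 ≡ 64^2 = 4096 ≡ 261 (mod 767)
8^8 ≡ 261^2 = 68121 ≡ 625 (mod 767)
8^16 ≡ 625^2 = 390625 ≡ 222 (mod 767)
8^32 ≡ 222^2 = 49284 ≡ 196 (mod 767)
8^64 ≡ 196^2 = 38416 ≡ 66 (mod 767)
8^128 ≡ 66^2 = 4356 ≡ 521 (mod 767)
8^256 ≡ 521^2 = 271441 ≡ 690 (mod 767)
383 = 256 + 64 + 32 + 16 + 8 + 4 + 2 + 1 in binary powers of 2.
So 8^383 ≡ 690 · 66 · 196 · 222 · 625 · 261 · 64 · 8 ≡ 642 (mod 767).
Squaring chain: 642; never reaches −1, so base 8 is a Miller–Rabin witness that 767 is composite.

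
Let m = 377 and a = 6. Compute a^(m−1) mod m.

6^1 ≡ 6 (mod 377)
6^2 ≡ 6^2 = 36 ≡ 36 (mod 377)
6^4 ≡ 36^2 = 1296 ≡ 165 (mod 377)
6^8 ≡ 165^2 = 27225 ≡ 81 (mod 377)
6^16 ≡ 81^2 = 6561 ≡ 152 (mod 377)
6^32 ≡ 152^2 = 23104 ≡ 107 (mod 377)
6^64 ≡ 107^2 = 11449 ≡ 139 (mod 377)
6^128 ≡ 139^2 = 19321 ≡ 94 (mod 377)
6^256 ≡ 94^2 = 8836 ≡ 165 (mod 377)
376 = 256 + 64 + 32 + 16 + 8 in binary powers of 2.
So 6^376 ≡ 165 · 139 · 107 · 152 · 81 ≡ 373 (mod 377).
Since 373 ≠ 1, base 6 is a Fermat witness: 377 is composite.

373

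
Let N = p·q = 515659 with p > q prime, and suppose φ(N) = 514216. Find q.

φ(n) = (p−1)(q−1) = n − (p+q) + 1, so p + q = 515659 − 514216 + 1 = 1444.
p and q are the roots of t² − 1444t + 515659 = 0.
Discriminant: 1444² − 4·515659 = 2085136 − 2062636 = 22500; √22500 = 150.
q = (1444 − 150)/2 = 647, p = (1444 + 150)/2 = 797.
Check: 647 · 797 = 515659.

647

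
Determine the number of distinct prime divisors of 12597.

12597 = 3 · 4199
4199 = 13 · 323
323 = 17 · 19
12597 = 3 · 13 · 17 · 19, which has 4 distinct prime factors.

4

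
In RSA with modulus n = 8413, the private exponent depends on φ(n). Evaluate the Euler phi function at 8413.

8188

Factor: 8413 = 47 · 179.
φ(8413) = (47−1) · (179−1) = 46 · 178 = 8188.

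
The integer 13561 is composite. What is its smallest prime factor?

71

13561 is odd.
Digit sum 16, not divisible by 3.
Ends in 1: not divisible by 5.
7: 13561 = 7·1937 + 2
11: 13561 = 11·1232 + 9
13: 13561 = 13·1043 + 2
17: 13561 = 17·797 + 12
19: 13561 = 19·713 + 14
23: 13561 = 23·589 + 14
29: 13561 = 29·467 + 18
31: 13561 = 31·437 + 14
37: 13561 = 37·366 + 19
41: 13561 = 41·330 + 31
43: 13561 = 43·315 + 16
47: 13561 = 47·288 + 25
53: 13561 = 53·255 + 46
59: 13561 = 59·229 + 50
61: 13561 = 61·222 + 19
67: 13561 = 67·202 + 27
71: 13561 = 71·191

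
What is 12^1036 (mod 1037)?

378

12^1 ≡ 12 (mod 1037)
12^2 ≡ 12^2 = 144 ≡ 144 (mod 1037)
12^4 ≡ 144^2 = 20736 ≡ 1033 (mod 1037)
12^8 ≡ 1033^2 = 1067089 ≡ 16 (mod 1037)
12^16 ≡ 16^2 = 256 ≡ 256 (mod 1037)
12^32 ≡ 256^2 = 65536 ≡ 205 (mod 1037)
12^64 ≡ 205^2 = 42025 ≡ 545 (mod 1037)
12^128 ≡ 545^2 = 297025 ≡ 443 (mod 1037)
12^256 ≡ 443^2 = 196249 ≡ 256 (mod 1037)
12^512 ≡ 256^2 = 65536 ≡ 205 (mod 1037)
12^1024 ≡ 205^2 = 42025 ≡ 545 (mod 1037)
1036 = 1024 + 8 + 4 in binary powers of 2.
So 12^1036 ≡ 545 · 16 · 1033 ≡ 378 (mod 1037).
Since 378 ≠ 1, base 12 is a Fermat witness: 1037 is composite.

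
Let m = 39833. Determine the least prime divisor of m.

61

39833 is odd.
Digit sum 26, not divisible by 3.
Ends in 3: not divisible by 5.
7: 39833 = 7·5690 + 3
11: 39833 = 11·3621 + 2
13: 39833 = 13·3064 + 1
17: 39833 = 17·2343 + 2
19: 39833 = 19·2096 + 9
23: 39833 = 23·1731 + 20
29: 39833 = 29·1373 + 16
31: 39833 = 31·1284 + 29
37: 39833 = 37·1076 + 21
41: 39833 = 41·971 + 22
43: 39833 = 43·926 + 15
47: 39833 = 47·847 + 24
53: 39833 = 53·751 + 30
59: 39833 = 59·675 + 8
61: 39833 = 61·653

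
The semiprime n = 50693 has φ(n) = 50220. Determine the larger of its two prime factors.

311

φ(n) = (p−1)(q−1) = n − (p+q) + 1, so p + q = 50693 − 50220 + 1 = 474.
p and q are the roots of t² − 474t + 50693 = 0.
Discriminant: 474² − 4·50693 = 224676 − 202772 = 21904; √21904 = 148.
q = (474 − 148)/2 = 163, p = (474 + 148)/2 = 311.
Check: 163 · 311 = 50693.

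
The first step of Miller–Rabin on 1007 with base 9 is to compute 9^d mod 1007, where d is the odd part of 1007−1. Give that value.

188

1007 − 1 = 1006 = 2^1 · 503, so d = 503.
9^1 ≡ 9 (mod 1007)
9^2 ≡ 9^2 = 81 ≡ 81 (mod 1007)
9^4 ≡ 81^2 = 6561 ≡ 519 (mod 1007)
9^8 ≡ 519^2 = 269361 ≡ 492 (mod 1007)
9^16 ≡ 492^2 = 242064 ≡ 384 (mod 1007)
9^32 ≡ 384^2 = 147456 ≡ 434 (mod 1007)
9^64 ≡ 434^2 = 188356 ≡ 47 (mod 1007)
9^128 ≡ 47^2 = 2209 ≡ 195 (mod 1007)
9^256 ≡ 195^2 = 38025 ≡ 766 (mod 1007)
503 = 256 + 128 + 64 + 32 + 16 + 4 + 2 + 1 in binary powers of 2.
So 9^503 ≡ 766 · 195 · 47 · 434 · 384 · 519 · 81 · 9 ≡ 188 (mod 1007).
Squaring chain: 188; never reaches −1, so base 9 is a Miller–Rabin witness that 1007 is composite.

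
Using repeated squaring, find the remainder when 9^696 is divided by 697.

9^1 ≡ 9 (mod 697)
9^2 ≡ 9^2 = 81 ≡ 81 (mod 697)
9^4 ≡ 81^2 = 6561 ≡ 288 (mod 697)
9^8 ≡ 288^2 = 82944 ≡ 1 (mod 697)
9^16 ≡ 1^2 = 1 ≡ 1 (mod 697)
9^32 ≡ 1^2 = 1 ≡ 1 (mod 697)
9^64 ≡ 1^2 = 1 ≡ 1 (mod 697)
9^128 ≡ 1^2 = 1 ≡ 1 (mod 697)
9^256 ≡ 1^2 = 1 ≡ 1 (mod 697)
9^512 ≡ 1^2 = 1 ≡ 1 (mod 697)
696 = 512 + 128 + 32 + 16 + 8 in binary powers of 2.
So 9^696 ≡ 1 · 1 · 1 · 1 · 1 ≡ 1 (mod 697).
Since the result is 1, base 9 gives no evidence that 697 is composite.

1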